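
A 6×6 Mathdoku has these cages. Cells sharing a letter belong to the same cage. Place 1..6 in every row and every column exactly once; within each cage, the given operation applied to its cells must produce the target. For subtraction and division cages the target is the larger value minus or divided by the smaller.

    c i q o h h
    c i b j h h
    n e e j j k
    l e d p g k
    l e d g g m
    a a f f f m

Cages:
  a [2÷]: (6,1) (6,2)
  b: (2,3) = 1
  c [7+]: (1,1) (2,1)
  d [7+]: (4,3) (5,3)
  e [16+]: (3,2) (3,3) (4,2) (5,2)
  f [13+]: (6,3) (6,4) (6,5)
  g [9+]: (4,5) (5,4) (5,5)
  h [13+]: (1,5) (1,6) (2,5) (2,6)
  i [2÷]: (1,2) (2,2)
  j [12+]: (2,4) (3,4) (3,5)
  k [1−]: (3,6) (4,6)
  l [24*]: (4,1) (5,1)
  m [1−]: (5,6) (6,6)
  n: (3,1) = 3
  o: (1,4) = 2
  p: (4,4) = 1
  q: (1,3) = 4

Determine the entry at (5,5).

Cage q is given; hence (1,3) = 4.
Cage o is a single given cell; hence (1,4) = 2.
B is a freebie; hence (2,3) = 1.
N is a freebie, which forces (3,1) = 3.
P is a freebie; hence (4,4) = 1.
Column 1 needs a 5, and only (1,1) is open for it.
Cage c's pair has sum 7; hence (2,1) = 2.
In row 1, 6 can only go at (1,2), so (1,2) = 6.
Column 2 already has 6, leaving (2,2) = 3.
Column 2 now contains 3, leaving (6,2) = 2.
Cage e needs sum 16, which forces (3,3) = 6.
6 is placed in column 3, leaving (6,3) = 3.
Cage j needs sum 12, leaving (2,4) = 6.
6 is placed in column 4, so (6,4) = 4.
Row 6 now contains 4; hence (6,5) = 6.
Column 4 now contains 4, leaving (3,4) = 5.
Cage j needs sum 12, leaving (3,5) = 1.
Column 4 already has 5; hence (5,4) = 3.
Row 6 now contains 4, so (6,1) = 1.
Row 6 now contains 1; hence (6,6) = 5.
1 is placed in column 5; hence (1,5) = 3.
The 4 cells of cage h must have sum 13, so (1,6) = 1.
Cage h needs sum 13, which forces (2,5) = 5.
Column 6 already has 5, leaving (2,6) = 4.
Row 3 already has 1, leaving (3,2) = 4.
4 is placed in column 6, leaving (3,6) = 2.
Cage e has sum 16, leaving (4,2) = 5.
5 is placed in row 4, so (4,3) = 2.
Row 4 now contains 2, which forces (4,5) = 4.
Cage k needs two cells with difference 1, leaving (4,6) = 3.
Cage e needs sum 16, so (5,2) = 1.
Column 3 already has 2; hence (5,3) = 5.
Column 5 already has 4, which forces (5,5) = 2.
4 is placed in column 6, so (5,6) = 6.
Row 4 now contains 4, leaving (4,1) = 6.
Row 5 now contains 6, so (5,1) = 4.
Completed grid: 5 6 4 2 3 1 / 2 3 1 6 5 4 / 3 4 6 5 1 2 / 6 5 2 1 4 3 / 4 1 5 3 2 6 / 1 2 3 4 6 5.

2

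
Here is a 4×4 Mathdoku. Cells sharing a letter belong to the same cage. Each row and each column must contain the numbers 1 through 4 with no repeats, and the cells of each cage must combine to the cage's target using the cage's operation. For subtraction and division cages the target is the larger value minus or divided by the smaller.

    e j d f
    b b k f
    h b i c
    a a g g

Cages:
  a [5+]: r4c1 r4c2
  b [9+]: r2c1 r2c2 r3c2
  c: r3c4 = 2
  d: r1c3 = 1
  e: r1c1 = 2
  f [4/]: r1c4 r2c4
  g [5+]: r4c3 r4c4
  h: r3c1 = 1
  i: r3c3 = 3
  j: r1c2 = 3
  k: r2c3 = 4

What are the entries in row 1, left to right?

2 3 1 4

Cage e is given, so r1c1 = 2.
Cage j is given, so r1c2 = 3.
D is a freebie; hence r1c3 = 1.
Row 1 now contains 1, leaving r1c4 = 4.
K is a freebie, which forces r2c3 = 4.
Column 4 already has 4, so r2c4 = 1.
H is a freebie, so r3c1 = 1.
I is a freebie, which forces r3c3 = 3.
C is a freebie; hence r3c4 = 2.
Column 3 now contains 3; hence r4c3 = 2.
2 is placed in column 4, which forces r4c4 = 3.
Row 2 already has 4, leaving r2c1 = 3.
Row 2 already has 1; hence r2c2 = 2.
2 is placed in row 3; hence r3c2 = 4.
Row 4 now contains 3, which forces r4c1 = 4.
Cage a needs two cells with sum 5, which forces r4c2 = 1.
Filled in: 2 3 1 4 / 3 2 4 1 / 1 4 3 2 / 4 1 2 3.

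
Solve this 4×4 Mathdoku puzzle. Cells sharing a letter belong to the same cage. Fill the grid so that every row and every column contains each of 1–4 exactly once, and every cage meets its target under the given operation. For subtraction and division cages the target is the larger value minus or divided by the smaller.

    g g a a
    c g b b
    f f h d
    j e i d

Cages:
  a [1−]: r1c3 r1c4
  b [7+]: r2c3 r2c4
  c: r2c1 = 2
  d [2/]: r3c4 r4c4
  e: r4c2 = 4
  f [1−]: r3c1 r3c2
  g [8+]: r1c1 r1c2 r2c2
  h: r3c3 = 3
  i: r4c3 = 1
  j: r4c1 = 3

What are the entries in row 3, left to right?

1 2 3 4

Cage c is given, leaving r2c1 = 2.
Cage h is given, so r3c3 = 3.
Cage j is a single given cell; hence r4c1 = 3.
Cage e is a single given cell, so r4c2 = 4.
Cage i is a single given cell, so r4c3 = 1.
Row 4 already has 1, so r4c4 = 2.
The 3 cells of cage g must have sum 8, which forces r1c1 = 4.
Row 1 already has 4, which forces r1c3 = 2.
3 is placed in column 3; hence r2c3 = 4.
The two cells of cage b must have sum 7, which forces r2c4 = 3.
The two cells of cage f must have difference 1, so r3c1 = 1.
The two cells of cage f must have difference 1, which forces r3c2 = 2.
Row 3 already has 1; hence r3c4 = 4.
Cage g needs sum 8, so r1c2 = 3.
3 is placed in column 4; hence r1c4 = 1.
Row 2 already has 3, leaving r2c2 = 1.
Completed grid: 4 3 2 1 / 2 1 4 3 / 1 2 3 4 / 3 4 1 2.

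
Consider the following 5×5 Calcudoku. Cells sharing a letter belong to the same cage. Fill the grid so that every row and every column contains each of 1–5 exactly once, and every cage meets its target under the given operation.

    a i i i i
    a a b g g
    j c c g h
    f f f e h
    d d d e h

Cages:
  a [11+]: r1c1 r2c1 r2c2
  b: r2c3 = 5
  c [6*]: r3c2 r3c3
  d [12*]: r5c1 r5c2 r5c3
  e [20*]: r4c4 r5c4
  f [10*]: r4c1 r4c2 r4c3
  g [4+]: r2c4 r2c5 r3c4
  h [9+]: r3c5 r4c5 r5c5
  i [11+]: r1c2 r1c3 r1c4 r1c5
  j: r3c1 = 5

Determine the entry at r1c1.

Cage b is given; hence r2c3 = 5.
Cage g has sum 4, so r2c4 = 2.
The 3 cells of cage g must have sum 4, which forces r2c5 = 1.
Cage j is a single given cell, which forces r3c1 = 5.
Cage g has sum 4, which forces r3c4 = 1.
Cage a has sum 11, so r1c1 = 4.
Cage a needs sum 11; hence r2c1 = 3.
Cage a needs sum 11, so r2c2 = 4.
The 3 cells of cage f must have product 10, leaving r4c2 = 5.
5 is placed in row 4; hence r4c4 = 4.
3 is placed in column 1, leaving r5c1 = 1.
Row 5 now contains 1, so r5c2 = 3.
Row 5 now contains 3, so r5c3 = 4.
Column 4 now contains 4, so r5c4 = 5.
Row 5 now contains 4, which forces r5c5 = 2.
Column 4 already has 5, which forces r1c4 = 3.
Cage i needs sum 11, leaving r1c5 = 5.
Column 2 already has 3; hence r3c2 = 2.
Cage c's pair has product 6, leaving r3c3 = 3.
Cage h has sum 9, leaving r3c5 = 4.
1 is placed in column 1, leaving r4c1 = 2.
The 3 cells of cage f must have product 10, so r4c3 = 1.
2 is placed in column 5; hence r4c5 = 3.
2 is placed in column 2, leaving r1c2 = 1.
Column 3 now contains 1, leaving r1c3 = 2.
The full grid is 4 1 2 3 5 / 3 4 5 2 1 / 5 2 3 1 4 / 2 5 1 4 3 / 1 3 4 5 2.

4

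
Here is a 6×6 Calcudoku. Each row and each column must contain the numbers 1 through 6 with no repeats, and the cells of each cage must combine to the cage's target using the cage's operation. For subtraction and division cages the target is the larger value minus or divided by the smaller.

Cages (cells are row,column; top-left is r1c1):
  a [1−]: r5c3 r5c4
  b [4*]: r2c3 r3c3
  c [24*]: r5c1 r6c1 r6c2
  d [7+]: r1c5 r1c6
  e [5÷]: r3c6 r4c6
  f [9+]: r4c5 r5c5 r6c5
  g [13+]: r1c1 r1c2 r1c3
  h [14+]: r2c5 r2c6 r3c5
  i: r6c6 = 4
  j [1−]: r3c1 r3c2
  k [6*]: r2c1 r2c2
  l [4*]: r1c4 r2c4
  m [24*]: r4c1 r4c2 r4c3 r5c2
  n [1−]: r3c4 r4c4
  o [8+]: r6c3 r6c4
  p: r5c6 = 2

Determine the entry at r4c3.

Cage p is a single given cell, leaving r5c6 = 2.
I is a freebie, which forces r6c6 = 4.
Cage c has product 24, leaving r5c1 = 4.
Cage h has sum 14; hence r3c5 = 3.
3 is placed in column 5, so r5c5 = 1.
Row 5 already has 1; hence r5c2 = 3.
Cage k needs two cells with product 6, which forces r2c1 = 3.
3 is placed in column 2; hence r2c2 = 2.
Row 4 needs a 3, and only r4c4 is open for it.
The only place for 5 in row 4 is r4c6.
Cage h has sum 14; hence r2c5 = 5.
Column 6 now contains 5; hence r2c6 = 6.
Column 6 now contains 5, leaving r3c6 = 1.
Cage d needs two cells with sum 7, so r1c5 = 4.
Column 6 now contains 1; hence r1c6 = 3.
The two cells of cage b must have product 4, so r2c3 = 1.
1 is placed in row 2, so r2c4 = 4.
Row 3 already has 1, so r3c3 = 4.
4 is placed in column 4, leaving r3c4 = 2.
4 is placed in column 3; hence r4c3 = 2.
Row 4 now contains 2, so r4c5 = 6.
Column 5 already has 6, leaving r6c5 = 2.
The 3 cells of cage g must have sum 13, leaving r1c1 = 2.
Row 1 now contains 4, leaving r1c4 = 1.
Row 4 now contains 2, which forces r4c1 = 1.
The 4 cells of cage m must have product 24; hence r4c2 = 4.
Column 1 now contains 1; hence r6c1 = 6.
Row 6 now contains 6, leaving r6c2 = 1.
Cage o's pair has sum 8, so r6c3 = 3.
Cage o's pair has sum 8, which forces r6c4 = 5.
Column 1 now contains 6, leaving r3c1 = 5.
Cage j needs two cells with difference 1, leaving r3c2 = 6.
Cage a's pair has difference 1; hence r5c3 = 5.
Column 4 already has 5, leaving r5c4 = 6.
Column 2 already has 6; hence r1c2 = 5.
5 is placed in column 3, which forces r1c3 = 6.
Completed grid: 2 5 6 1 4 3 / 3 2 1 4 5 6 / 5 6 4 2 3 1 / 1 4 2 3 6 5 / 4 3 5 6 1 2 / 6 1 3 5 2 4.

2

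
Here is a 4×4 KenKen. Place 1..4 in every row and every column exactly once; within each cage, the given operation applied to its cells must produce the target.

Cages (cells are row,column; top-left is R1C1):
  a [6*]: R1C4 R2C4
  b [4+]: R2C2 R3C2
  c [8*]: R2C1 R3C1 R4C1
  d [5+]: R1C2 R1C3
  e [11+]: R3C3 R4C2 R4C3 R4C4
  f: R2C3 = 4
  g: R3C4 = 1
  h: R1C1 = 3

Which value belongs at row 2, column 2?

Cage h is a single given cell, which forces R1C1 = 3.
3 is placed in row 1, which forces R1C4 = 2.
Cage f is given, leaving R2C3 = 4.
Column 4 now contains 2, leaving R2C4 = 3.
Cage g is given, which forces R3C4 = 1.
Column 4 already has 1, leaving R4C4 = 4.
Cage d needs two cells with sum 5, leaving R1C2 = 4.
Column 3 already has 4, leaving R1C3 = 1.
Row 2 already has 3; hence R2C2 = 1.
Cage c needs product 8, so R3C1 = 4.
Row 3 already has 1; hence R3C2 = 3.
Row 3 already has 3; hence R3C3 = 2.
Column 2 now contains 3, which forces R4C2 = 2.
1 is placed in column 3; hence R4C3 = 3.
Row 2 now contains 1, which forces R2C1 = 2.
Row 4 now contains 2, leaving R4C1 = 1.
Filled in: 3 4 1 2 / 2 1 4 3 / 4 3 2 1 / 1 2 3 4.

1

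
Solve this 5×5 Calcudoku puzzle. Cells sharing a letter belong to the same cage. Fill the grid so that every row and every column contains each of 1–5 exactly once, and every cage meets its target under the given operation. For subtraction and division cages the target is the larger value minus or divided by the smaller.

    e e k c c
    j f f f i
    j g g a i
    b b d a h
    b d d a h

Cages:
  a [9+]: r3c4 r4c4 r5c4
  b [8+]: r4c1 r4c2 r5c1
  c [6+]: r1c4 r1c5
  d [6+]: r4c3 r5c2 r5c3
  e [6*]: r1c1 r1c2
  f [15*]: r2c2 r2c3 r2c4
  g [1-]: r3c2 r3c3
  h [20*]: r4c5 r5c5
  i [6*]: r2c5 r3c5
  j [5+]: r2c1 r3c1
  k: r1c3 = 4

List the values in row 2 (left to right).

4 5 3 1 2

K is a freebie, leaving r1c3 = 4.
The only place for 4 in row 2 is r2c1.
Cage j's pair has sum 5, which forces r3c1 = 1.
The only place for 2 in row 2 is r2c5.
Column 5 now contains 2; hence r3c5 = 3.
Cage g needs two cells with difference 1, leaving r3c2 = 4.
The two cells of cage g must have difference 1; hence r3c3 = 5.
5 is placed in row 3, which forces r3c4 = 2.
In column 2, 5 can only go at r2c2, so r2c2 = 5.
Column 4 needs a 5, and only r1c4 is open for it.
5 is placed in row 1, leaving r1c5 = 1.
In column 4, 1 can only go at r2c4, so r2c4 = 1.
1 is placed in row 2, which forces r2c3 = 3.
Cage d has sum 6; hence r5c2 = 3.
3 is placed in row 5, so r5c4 = 4.
Row 5 already has 4, leaving r5c5 = 5.
The two cells of cage e must have product 6, which forces r1c1 = 3.
Column 2 now contains 3, which forces r1c2 = 2.
Cage b has sum 8, leaving r4c1 = 5.
Column 2 now contains 3, leaving r4c2 = 1.
Row 4 now contains 1; hence r4c3 = 2.
Column 4 now contains 4, so r4c4 = 3.
5 is placed in column 5, which forces r4c5 = 4.
5 is placed in row 5; hence r5c1 = 2.
Column 3 already has 2; hence r5c3 = 1.
Filled in: 3 2 4 5 1 / 4 5 3 1 2 / 1 4 5 2 3 / 5 1 2 3 4 / 2 3 1 4 5.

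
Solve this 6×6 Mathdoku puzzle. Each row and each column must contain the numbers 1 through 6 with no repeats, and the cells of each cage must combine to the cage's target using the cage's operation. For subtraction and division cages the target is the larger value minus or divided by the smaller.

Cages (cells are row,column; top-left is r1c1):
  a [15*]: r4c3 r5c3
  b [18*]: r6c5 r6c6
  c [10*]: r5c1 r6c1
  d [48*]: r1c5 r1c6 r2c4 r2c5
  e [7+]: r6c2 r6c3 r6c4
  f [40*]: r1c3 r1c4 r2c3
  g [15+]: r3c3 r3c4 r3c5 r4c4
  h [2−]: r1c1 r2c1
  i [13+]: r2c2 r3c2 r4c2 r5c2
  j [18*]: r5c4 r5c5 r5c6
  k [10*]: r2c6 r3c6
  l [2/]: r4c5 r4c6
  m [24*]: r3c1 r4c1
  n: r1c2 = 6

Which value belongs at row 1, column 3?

2

Cage n is a single given cell, so r1c2 = 6.
Row 5 needs a 2, and only r5c1 is open for it.
2 is placed in column 1, so r6c1 = 5.
The only place for 4 in row 5 is r5c2.
The only place for 5 in row 5 is r5c3.
The 3 cells of cage f must have product 40, which forces r1c4 = 5.
Column 3 already has 5; hence r4c3 = 3.
Row 4 needs a 5, and only r4c2 is open for it.
In row 2, 5 can only go at r2c6, so r2c6 = 5.
Column 6 already has 5, leaving r3c6 = 2.
The two cells of cage l must have quotient 2, so r4c5 = 2.
Row 1 needs a 2, and only r1c3 is open for it.
Column 3 now contains 2; hence r2c3 = 4.
Column 3 now contains 4, which forces r6c3 = 1.
Cage d needs product 48, leaving r2c4 = 2.
The 4 cells of cage d must have product 48; hence r2c5 = 6.
Column 3 now contains 1; hence r3c3 = 6.
1 is placed in row 6; hence r6c2 = 2.
Cage e has sum 7, leaving r6c4 = 4.
Column 5 already has 6; hence r6c5 = 3.
Row 6 already has 3, which forces r6c6 = 6.
Row 3 already has 6, leaving r3c1 = 4.
Cage g needs sum 15, so r3c4 = 3.
Cage g has sum 15, which forces r3c5 = 5.
Cage m needs two cells with product 24, leaving r4c1 = 6.
Column 4 already has 4; hence r4c4 = 1.
Row 4 already has 1, so r4c6 = 4.
Cage j needs product 18, so r5c4 = 6.
3 is placed in column 5, so r5c5 = 1.
The 3 cells of cage j must have product 18, leaving r5c6 = 3.
Column 5 now contains 1, leaving r1c5 = 4.
Column 6 already has 4, leaving r1c6 = 1.
Cage i needs sum 13, so r2c2 = 3.
Row 3 now contains 3, so r3c2 = 1.
1 is placed in row 1, so r1c1 = 3.
Row 2 now contains 3; hence r2c1 = 1.
The full grid is 3 6 2 5 4 1 / 1 3 4 2 6 5 / 4 1 6 3 5 2 / 6 5 3 1 2 4 / 2 4 5 6 1 3 / 5 2 1 4 3 6.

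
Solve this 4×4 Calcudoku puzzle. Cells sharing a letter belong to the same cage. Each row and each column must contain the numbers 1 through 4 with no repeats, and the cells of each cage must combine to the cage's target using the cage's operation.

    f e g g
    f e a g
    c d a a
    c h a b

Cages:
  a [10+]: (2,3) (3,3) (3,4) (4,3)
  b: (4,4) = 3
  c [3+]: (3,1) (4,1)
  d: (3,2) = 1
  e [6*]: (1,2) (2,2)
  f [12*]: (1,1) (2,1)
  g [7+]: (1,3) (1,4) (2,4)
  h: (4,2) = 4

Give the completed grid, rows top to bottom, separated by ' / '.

3 2 4 1 / 4 3 1 2 / 2 1 3 4 / 1 4 2 3

Cage d is given; hence (3,2) = 1.
Cage h is given, leaving (4,2) = 4.
B is a freebie, so (4,4) = 3.
Row 3 already has 1, leaving (3,1) = 2.
Row 3 already has 2, so (3,4) = 4.
The two cells of cage c must have sum 3, so (4,1) = 1.
Row 4 now contains 1, leaving (4,3) = 2.
Cage g has sum 7, leaving (1,3) = 4.
The 4 cells of cage a must have sum 10, leaving (2,3) = 1.
Row 2 now contains 1, leaving (2,4) = 2.
4 is placed in row 3, which forces (3,3) = 3.
4 is placed in row 1; hence (1,1) = 3.
Cage e needs two cells with product 6, leaving (1,2) = 2.
Column 4 now contains 2, which forces (1,4) = 1.
The two cells of cage f must have product 12, leaving (2,1) = 4.
Row 2 already has 2, which forces (2,2) = 3.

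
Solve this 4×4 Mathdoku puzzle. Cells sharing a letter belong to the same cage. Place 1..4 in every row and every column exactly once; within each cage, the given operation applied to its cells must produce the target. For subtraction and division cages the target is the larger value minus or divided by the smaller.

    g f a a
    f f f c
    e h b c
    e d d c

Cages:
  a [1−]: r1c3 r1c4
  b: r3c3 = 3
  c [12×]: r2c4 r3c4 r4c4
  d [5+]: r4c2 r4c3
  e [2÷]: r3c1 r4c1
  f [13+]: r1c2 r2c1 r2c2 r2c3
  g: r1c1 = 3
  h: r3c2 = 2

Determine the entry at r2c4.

1

G is a freebie, which forces r1c1 = 3.
Cage f has sum 13, so r1c2 = 4.
Cage h is given; hence r3c2 = 2.
Cage b is a single given cell, leaving r3c3 = 3.
Column 2 now contains 2; hence r2c2 = 3.
Cage e needs two cells with quotient 2, which forces r4c1 = 2.
3 is placed in column 2, so r4c2 = 1.
Row 4 now contains 2; hence r4c3 = 4.
4 is placed in row 4, so r4c4 = 3.
Column 1 already has 2, so r2c1 = 4.
Column 3 now contains 4, which forces r2c3 = 2.
Row 2 now contains 4, which forces r2c4 = 1.
Column 1 already has 4, which forces r3c1 = 1.
1 is placed in column 4, so r3c4 = 4.
2 is placed in column 3, which forces r1c3 = 1.
1 is placed in column 4, which forces r1c4 = 2.
Completed grid: 3 4 1 2 / 4 3 2 1 / 1 2 3 4 / 2 1 4 3.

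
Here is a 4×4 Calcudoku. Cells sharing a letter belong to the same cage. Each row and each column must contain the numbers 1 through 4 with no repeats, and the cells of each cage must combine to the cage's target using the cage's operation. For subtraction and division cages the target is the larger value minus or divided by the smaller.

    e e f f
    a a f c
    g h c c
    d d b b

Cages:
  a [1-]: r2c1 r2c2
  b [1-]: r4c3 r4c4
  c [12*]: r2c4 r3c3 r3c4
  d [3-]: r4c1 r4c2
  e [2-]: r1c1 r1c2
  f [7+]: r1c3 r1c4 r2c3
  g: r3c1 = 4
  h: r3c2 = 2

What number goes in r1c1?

G is a freebie, leaving r3c1 = 4.
Cage h is given; hence r3c2 = 2.
4 is placed in column 1, which forces r4c1 = 1.
1 is placed in row 4; hence r4c2 = 4.
Cage e needs two cells with difference 2, so r1c1 = 3.
Cage e's pair has difference 2, which forces r1c2 = 1.
The two cells of cage a must have difference 1, which forces r2c1 = 2.
Column 2 already has 1, which forces r2c2 = 3.
The 3 cells of cage c must have product 12, so r2c4 = 4.
Cage f has sum 7, so r1c3 = 4.
4 is placed in column 4; hence r1c4 = 2.
4 is placed in row 2, which forces r2c3 = 1.
Column 3 now contains 1; hence r3c3 = 3.
Row 3 already has 3, which forces r3c4 = 1.
Column 3 already has 3; hence r4c3 = 2.
Column 4 already has 2, so r4c4 = 3.
Filled in: 3 1 4 2 / 2 3 1 4 / 4 2 3 1 / 1 4 2 3.

3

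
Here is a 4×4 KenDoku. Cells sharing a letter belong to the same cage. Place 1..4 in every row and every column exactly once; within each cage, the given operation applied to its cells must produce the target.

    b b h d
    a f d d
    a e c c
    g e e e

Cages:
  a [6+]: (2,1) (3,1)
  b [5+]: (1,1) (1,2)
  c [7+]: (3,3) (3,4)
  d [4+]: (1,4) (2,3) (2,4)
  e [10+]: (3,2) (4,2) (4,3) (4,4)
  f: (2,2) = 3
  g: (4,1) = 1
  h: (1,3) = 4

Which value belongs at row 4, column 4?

3

Cage h is a single given cell; hence (1,3) = 4.
Cage d has sum 4, leaving (1,4) = 1.
F is a freebie, so (2,2) = 3.
Cage d has sum 4; hence (2,3) = 1.
The 3 cells of cage d must have sum 4, so (2,4) = 2.
Column 3 already has 4, which forces (3,3) = 3.
Row 3 now contains 3, which forces (3,4) = 4.
Cage g is a single given cell; hence (4,1) = 1.
Column 3 already has 3; hence (4,3) = 2.
Column 4 now contains 4; hence (4,4) = 3.
The two cells of cage b must have sum 5; hence (1,1) = 3.
Column 2 already has 3, which forces (1,2) = 2.
2 is placed in row 2, leaving (2,1) = 4.
Row 3 already has 4; hence (3,1) = 2.
Cage e needs sum 10, leaving (3,2) = 1.
Row 4 now contains 2, leaving (4,2) = 4.
Filled in: 3 2 4 1 / 4 3 1 2 / 2 1 3 4 / 1 4 2 3.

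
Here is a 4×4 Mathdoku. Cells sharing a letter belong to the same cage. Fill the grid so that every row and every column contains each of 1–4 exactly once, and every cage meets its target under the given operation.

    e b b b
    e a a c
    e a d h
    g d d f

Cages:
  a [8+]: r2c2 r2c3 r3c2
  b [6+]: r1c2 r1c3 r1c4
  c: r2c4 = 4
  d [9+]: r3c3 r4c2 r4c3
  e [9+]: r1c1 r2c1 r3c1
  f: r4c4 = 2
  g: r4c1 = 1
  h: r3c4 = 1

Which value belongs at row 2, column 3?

3

Cage c is a single given cell, so r2c4 = 4.
Cage h is given, which forces r3c4 = 1.
Cage g is given, so r4c1 = 1.
Cage f is a single given cell, leaving r4c4 = 2.
2 is placed in column 4, which forces r1c4 = 3.
Cage d has sum 9; hence r3c3 = 2.
Cage b has sum 6, leaving r1c2 = 2.
2 is placed in column 3, which forces r1c3 = 1.
1 is placed in column 3; hence r2c3 = 3.
Column 3 already has 3; hence r4c3 = 4.
Row 1 already has 2, so r1c1 = 4.
3 is placed in row 2; hence r2c1 = 2.
3 is placed in row 2, so r2c2 = 1.
Cage e needs sum 9, so r3c1 = 3.
Cage a has sum 8, leaving r3c2 = 4.
4 is placed in row 4; hence r4c2 = 3.
The full grid is 4 2 1 3 / 2 1 3 4 / 3 4 2 1 / 1 3 4 2.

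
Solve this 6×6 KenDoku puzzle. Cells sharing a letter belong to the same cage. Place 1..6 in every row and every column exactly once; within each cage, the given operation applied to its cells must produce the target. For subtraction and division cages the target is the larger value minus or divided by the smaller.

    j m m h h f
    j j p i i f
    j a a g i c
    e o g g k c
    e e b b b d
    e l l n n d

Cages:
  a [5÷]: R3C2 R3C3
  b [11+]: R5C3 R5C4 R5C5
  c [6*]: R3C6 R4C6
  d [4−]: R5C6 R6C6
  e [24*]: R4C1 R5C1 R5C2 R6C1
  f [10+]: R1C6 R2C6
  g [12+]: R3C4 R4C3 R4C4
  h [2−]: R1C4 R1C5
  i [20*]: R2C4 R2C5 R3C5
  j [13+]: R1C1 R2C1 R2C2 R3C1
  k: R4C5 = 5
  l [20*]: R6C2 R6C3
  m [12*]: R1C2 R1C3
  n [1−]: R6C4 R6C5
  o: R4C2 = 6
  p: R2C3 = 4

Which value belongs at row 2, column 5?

P is a freebie, leaving R2C3 = 4.
Row 2 now contains 4, which forces R2C6 = 6.
Cage o is given, leaving R4C2 = 6.
Cage k is a single given cell, which forces R4C5 = 5.
Column 3 already has 4, which forces R6C3 = 5.
Column 6 already has 6, so R1C6 = 4.
Cage i has product 20, leaving R2C4 = 5.
Column 5 already has 5; hence R2C5 = 1.
The two cells of cage a must have quotient 5, leaving R3C2 = 5.
Column 3 now contains 5, which forces R3C3 = 1.
Column 4 already has 5, leaving R3C4 = 6.
The 3 cells of cage i must have product 20, leaving R3C5 = 4.
Cage g has sum 12, which forces R4C4 = 4.
Cage d's pair has difference 4, which forces R5C6 = 5.
5 is placed in row 6, which forces R6C2 = 4.
Cage d's pair has difference 4, so R6C6 = 1.
4 is placed in row 1; hence R1C2 = 2.
The two cells of cage m must have product 12, which forces R1C3 = 6.
Cage h's pair has difference 2; hence R1C4 = 1.
Cage h's pair has difference 2; hence R1C5 = 3.
2 is placed in column 2, which forces R2C2 = 3.
Cage g needs sum 12, which forces R4C3 = 2.
Row 4 now contains 2, which forces R4C6 = 3.
3 is placed in column 2; hence R5C2 = 1.
Column 3 already has 2, so R5C3 = 3.
3 is placed in row 5, so R5C4 = 2.
Row 5 already has 2, leaving R5C5 = 6.
2 is placed in column 4; hence R6C4 = 3.
Column 5 already has 3, so R6C5 = 2.
6 is placed in row 1; hence R1C1 = 5.
3 is placed in row 2, so R2C1 = 2.
Cage j has sum 13, leaving R3C1 = 3.
Column 6 already has 3, so R3C6 = 2.
3 is placed in row 4, so R4C1 = 1.
6 is placed in row 5, so R5C1 = 4.
Row 6 now contains 2; hence R6C1 = 6.
Completed grid: 5 2 6 1 3 4 / 2 3 4 5 1 6 / 3 5 1 6 4 2 / 1 6 2 4 5 3 / 4 1 3 2 6 5 / 6 4 5 3 2 1.

1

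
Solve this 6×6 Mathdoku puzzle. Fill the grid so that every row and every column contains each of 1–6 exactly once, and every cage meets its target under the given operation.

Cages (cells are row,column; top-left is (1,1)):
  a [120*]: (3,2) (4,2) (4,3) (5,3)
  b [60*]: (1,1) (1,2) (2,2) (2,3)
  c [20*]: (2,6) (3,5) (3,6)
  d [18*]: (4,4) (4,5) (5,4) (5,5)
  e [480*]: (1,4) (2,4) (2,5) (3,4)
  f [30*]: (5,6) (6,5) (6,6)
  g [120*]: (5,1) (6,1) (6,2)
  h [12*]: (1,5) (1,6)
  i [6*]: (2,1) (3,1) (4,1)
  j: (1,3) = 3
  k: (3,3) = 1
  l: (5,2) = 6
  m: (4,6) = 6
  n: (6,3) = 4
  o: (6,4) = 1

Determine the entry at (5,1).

Cage j is given, which forces (1,3) = 3.
Cage e has product 480, which forces (2,5) = 4.
K is a freebie; hence (3,3) = 1.
Cage m is a single given cell; hence (4,6) = 6.
Cage l is given, leaving (5,2) = 6.
N is a freebie; hence (6,3) = 4.
Cage o is given; hence (6,4) = 1.
The two cells of cage h must have product 12; hence (1,5) = 6.
Cage h's pair has product 12, so (1,6) = 2.
2 is placed in column 6, so (2,6) = 1.
Cage g needs product 120, leaving (5,1) = 4.
Cage g has product 120, which forces (6,1) = 6.
Row 6 already has 4, which forces (6,2) = 5.
Row 6 already has 5; hence (6,6) = 3.
Cage c has product 20, leaving (3,5) = 5.
Cage c has product 20, so (3,6) = 4.
Cage i needs product 6, leaving (4,1) = 1.
Row 4 now contains 1, which forces (4,5) = 3.
3 is placed in column 5, which forces (5,5) = 1.
3 is placed in column 6, which forces (5,6) = 5.
Row 6 already has 3; hence (6,5) = 2.
Column 1 already has 1, leaving (1,1) = 5.
The 4 cells of cage b must have product 60, so (1,2) = 1.
Cage e has product 480, leaving (1,4) = 4.
Cage b needs product 60; hence (2,2) = 2.
Cage b has product 60, so (2,3) = 6.
The 4 cells of cage e must have product 480, leaving (2,4) = 5.
Row 3 now contains 4, so (3,2) = 3.
Row 3 now contains 4, so (3,4) = 6.
3 is placed in row 4; hence (4,2) = 4.
Cage a needs product 120; hence (4,3) = 5.
3 is placed in row 4, leaving (4,4) = 2.
Row 5 now contains 5, leaving (5,3) = 2.
The 4 cells of cage d must have product 18, so (5,4) = 3.
2 is placed in row 2, leaving (2,1) = 3.
3 is placed in row 3, so (3,1) = 2.
Completed grid: 5 1 3 4 6 2 / 3 2 6 5 4 1 / 2 3 1 6 5 4 / 1 4 5 2 3 6 / 4 6 2 3 1 5 / 6 5 4 1 2 3.

4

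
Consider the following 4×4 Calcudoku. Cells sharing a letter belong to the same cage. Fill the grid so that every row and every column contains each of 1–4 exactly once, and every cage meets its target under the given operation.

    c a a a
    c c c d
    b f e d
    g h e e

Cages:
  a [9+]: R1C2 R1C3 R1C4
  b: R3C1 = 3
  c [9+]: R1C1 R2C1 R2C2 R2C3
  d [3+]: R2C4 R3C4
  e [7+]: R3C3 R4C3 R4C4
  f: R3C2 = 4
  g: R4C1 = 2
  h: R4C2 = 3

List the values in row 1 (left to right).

1 2 4 3

Cage b is a single given cell, which forces R3C1 = 3.
F is a freebie; hence R3C2 = 4.
G is a freebie, which forces R4C1 = 2.
Cage h is given, leaving R4C2 = 3.
Column 1 now contains 2, so R1C1 = 1.
3 is placed in column 2; hence R1C2 = 2.
The 4 cells of cage c must have sum 9, leaving R2C1 = 4.
Cage c needs sum 9, leaving R2C2 = 1.
Cage c has sum 9, which forces R2C3 = 3.
Row 2 already has 1, which forces R2C4 = 2.
Cage e has sum 7; hence R3C3 = 2.
Column 4 already has 2, which forces R3C4 = 1.
1 is placed in column 4, so R4C4 = 4.
Column 3 already has 3, leaving R1C3 = 4.
Column 4 now contains 4, so R1C4 = 3.
4 is placed in row 4, leaving R4C3 = 1.
Completed grid: 1 2 4 3 / 4 1 3 2 / 3 4 2 1 / 2 3 1 4.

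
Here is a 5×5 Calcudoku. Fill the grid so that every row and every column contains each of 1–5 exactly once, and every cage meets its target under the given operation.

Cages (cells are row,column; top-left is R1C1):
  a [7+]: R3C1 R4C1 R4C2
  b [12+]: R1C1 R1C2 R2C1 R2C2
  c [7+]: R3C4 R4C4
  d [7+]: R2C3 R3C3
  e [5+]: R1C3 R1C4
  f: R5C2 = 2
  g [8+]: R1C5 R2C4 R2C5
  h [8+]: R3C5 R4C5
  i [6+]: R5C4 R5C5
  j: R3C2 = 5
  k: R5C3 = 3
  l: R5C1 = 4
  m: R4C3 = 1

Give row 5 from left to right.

Cage j is given; hence R3C2 = 5.
5 is placed in row 3, leaving R3C5 = 3.
M is a freebie, so R4C3 = 1.
Column 5 now contains 3; hence R4C5 = 5.
Cage l is a single given cell, which forces R5C1 = 4.
Cage f is a single given cell; hence R5C2 = 2.
Cage k is given, leaving R5C3 = 3.
Row 5 already has 2, which forces R5C5 = 1.
The 3 cells of cage g must have sum 8; hence R1C5 = 2.
The two cells of cage d must have sum 7; hence R2C3 = 5.
The 3 cells of cage g must have sum 8, leaving R2C4 = 2.
The 3 cells of cage g must have sum 8; hence R2C5 = 4.
The 3 cells of cage a must have sum 7, leaving R3C1 = 1.
The two cells of cage d must have sum 7, which forces R3C3 = 2.
Cage c's pair has sum 7, which forces R3C4 = 4.
Cage a needs sum 7, which forces R4C1 = 2.
Cage a needs sum 7, so R4C2 = 4.
Cage c's pair has sum 7, so R4C4 = 3.
Row 5 now contains 1, which forces R5C4 = 5.
Cage b needs sum 12; hence R1C1 = 5.
Cage b needs sum 12, which forces R1C2 = 3.
Row 1 already has 2, which forces R1C3 = 4.
Column 4 already has 3, so R1C4 = 1.
2 is placed in row 2, leaving R2C1 = 3.
Cage b has sum 12; hence R2C2 = 1.
Filled in: 5 3 4 1 2 / 3 1 5 2 4 / 1 5 2 4 3 / 2 4 1 3 5 / 4 2 3 5 1.

4 2 3 5 1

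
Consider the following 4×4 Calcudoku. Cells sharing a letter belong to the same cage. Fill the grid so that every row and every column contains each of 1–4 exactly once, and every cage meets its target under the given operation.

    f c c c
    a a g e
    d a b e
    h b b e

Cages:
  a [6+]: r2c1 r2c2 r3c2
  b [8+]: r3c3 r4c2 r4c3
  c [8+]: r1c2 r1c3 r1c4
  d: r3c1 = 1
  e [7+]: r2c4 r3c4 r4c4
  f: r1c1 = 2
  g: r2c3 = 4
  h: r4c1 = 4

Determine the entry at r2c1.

F is a freebie; hence r1c1 = 2.
Cage g is a single given cell, leaving r2c3 = 4.
D is a freebie, leaving r3c1 = 1.
Cage h is a single given cell, so r4c1 = 4.
1 is placed in column 1, which forces r2c1 = 3.
The 3 cells of cage a must have sum 6, leaving r2c2 = 1.
Row 2 already has 1, which forces r2c4 = 2.
The 3 cells of cage a must have sum 6; hence r3c2 = 2.
The 3 cells of cage b must have sum 8, so r3c3 = 3.
Cage e needs sum 7, which forces r3c4 = 4.
The 3 cells of cage b must have sum 8, so r4c2 = 3.
Cage b has sum 8, which forces r4c3 = 2.
Column 4 now contains 2; hence r4c4 = 1.
Column 2 now contains 3; hence r1c2 = 4.
3 is placed in column 3; hence r1c3 = 1.
Column 4 now contains 1, leaving r1c4 = 3.
The full grid is 2 4 1 3 / 3 1 4 2 / 1 2 3 4 / 4 3 2 1.

3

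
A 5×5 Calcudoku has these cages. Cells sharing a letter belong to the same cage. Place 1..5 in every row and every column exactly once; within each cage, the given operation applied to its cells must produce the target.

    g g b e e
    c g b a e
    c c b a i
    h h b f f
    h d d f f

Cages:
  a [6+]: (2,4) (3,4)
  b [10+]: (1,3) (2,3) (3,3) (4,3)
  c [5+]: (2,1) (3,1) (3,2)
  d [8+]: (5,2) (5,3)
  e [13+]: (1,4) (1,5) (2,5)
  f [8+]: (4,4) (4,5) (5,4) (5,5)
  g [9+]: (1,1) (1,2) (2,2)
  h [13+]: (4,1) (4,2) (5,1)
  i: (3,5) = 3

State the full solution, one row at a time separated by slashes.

I is a freebie, leaving (3,5) = 3.
The 3 cells of cage e must have sum 13, which forces (1,4) = 4.
Column 5 already has 3, so (1,5) = 5.
The 3 cells of cage c must have sum 5; hence (2,1) = 2.
Cage e has sum 13, leaving (2,5) = 4.
Row 3 now contains 3, leaving (3,1) = 1.
Cage c needs sum 5, which forces (3,2) = 2.
2 is placed in row 3, which forces (3,3) = 4.
2 is placed in row 3, so (3,4) = 5.
1 is placed in column 1; hence (1,1) = 3.
The 3 cells of cage g must have sum 9; hence (1,2) = 1.
Row 1 now contains 1, so (1,3) = 2.
The 3 cells of cage g must have sum 9, so (2,2) = 5.
Column 4 already has 5, so (2,4) = 1.
Column 1 now contains 3; hence (4,1) = 5.
Column 2 already has 5, so (4,2) = 4.
5 is placed in column 1; hence (5,1) = 4.
Column 2 already has 5, which forces (5,2) = 3.
3 is placed in row 5, which forces (5,3) = 5.
3 is placed in row 5, which forces (5,4) = 2.
Row 5 already has 2, which forces (5,5) = 1.
1 is placed in row 2, leaving (2,3) = 3.
Cage b needs sum 10, which forces (4,3) = 1.
Column 4 now contains 2, which forces (4,4) = 3.
1 is placed in column 5; hence (4,5) = 2.

3 1 2 4 5 / 2 5 3 1 4 / 1 2 4 5 3 / 5 4 1 3 2 / 4 3 5 2 1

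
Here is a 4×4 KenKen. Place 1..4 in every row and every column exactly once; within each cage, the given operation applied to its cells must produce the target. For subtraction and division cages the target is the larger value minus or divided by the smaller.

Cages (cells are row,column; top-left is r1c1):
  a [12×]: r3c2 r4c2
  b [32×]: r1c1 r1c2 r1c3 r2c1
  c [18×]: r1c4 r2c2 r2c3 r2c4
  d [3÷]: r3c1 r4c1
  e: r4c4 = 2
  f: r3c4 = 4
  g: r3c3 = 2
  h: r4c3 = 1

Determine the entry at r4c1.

3

Cage c needs product 18, which forces r1c4 = 3.
The 4 cells of cage b must have product 32, which forces r2c1 = 4.
Cage g is a single given cell, leaving r3c3 = 2.
F is a freebie; hence r3c4 = 4.
Cage h is given, which forces r4c3 = 1.
Cage e is a single given cell, so r4c4 = 2.
Column 3 now contains 1, leaving r1c3 = 4.
Cage c needs product 18; hence r2c2 = 2.
Column 3 now contains 1, so r2c3 = 3.
Column 4 now contains 2, leaving r2c4 = 1.
Cage d's pair has quotient 3, leaving r3c1 = 1.
Row 3 already has 4, leaving r3c2 = 3.
Row 4 now contains 1; hence r4c1 = 3.
Cage a needs two cells with product 12, which forces r4c2 = 4.
Column 1 now contains 1, which forces r1c1 = 2.
Column 2 now contains 2, leaving r1c2 = 1.
Completed grid: 2 1 4 3 / 4 2 3 1 / 1 3 2 4 / 3 4 1 2.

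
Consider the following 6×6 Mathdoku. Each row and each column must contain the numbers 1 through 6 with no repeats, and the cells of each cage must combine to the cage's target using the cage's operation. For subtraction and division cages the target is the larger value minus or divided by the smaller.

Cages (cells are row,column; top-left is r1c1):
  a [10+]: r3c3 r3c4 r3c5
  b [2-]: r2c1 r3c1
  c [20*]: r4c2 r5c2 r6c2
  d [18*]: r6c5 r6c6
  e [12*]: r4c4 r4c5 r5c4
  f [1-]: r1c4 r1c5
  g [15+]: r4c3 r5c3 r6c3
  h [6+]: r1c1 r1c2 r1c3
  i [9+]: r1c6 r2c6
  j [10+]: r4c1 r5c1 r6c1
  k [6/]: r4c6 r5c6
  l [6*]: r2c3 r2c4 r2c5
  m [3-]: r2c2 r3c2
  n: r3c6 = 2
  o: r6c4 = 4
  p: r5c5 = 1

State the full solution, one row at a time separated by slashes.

Cage n is given, leaving r3c6 = 2.
Cage p is given; hence r5c5 = 1.
Row 5 already has 1, leaving r5c6 = 6.
Cage o is a single given cell; hence r6c4 = 4.
Column 6 already has 6, so r6c6 = 3.
Column 6 already has 6, so r4c6 = 1.
Row 6 now contains 3, which forces r6c5 = 6.
Cage g has sum 15; hence r4c3 = 6.
Row 4 now contains 1, leaving r4c4 = 3.
Cage e has product 12; hence r4c5 = 2.
Cage g needs sum 15, which forces r5c3 = 4.
Cage e has product 12, so r5c4 = 2.
Cage c has product 20; hence r6c2 = 1.
Row 6 already has 6, leaving r6c3 = 5.
Cage l needs product 6, which forces r2c3 = 2.
Column 4 already has 2, leaving r2c4 = 1.
Column 5 now contains 2, which forces r2c5 = 3.
5 is placed in column 3, which forces r3c3 = 1.
3 is placed in column 5; hence r3c5 = 4.
The 3 cells of cage j must have sum 10, leaving r4c1 = 5.
The 3 cells of cage c must have product 20; hence r4c2 = 4.
Cage j needs sum 10, so r5c1 = 3.
Row 5 now contains 4, leaving r5c2 = 5.
Row 6 already has 5, which forces r6c1 = 2.
2 is placed in column 1, leaving r1c1 = 1.
The 3 cells of cage h must have sum 6, which forces r1c2 = 2.
Column 3 now contains 1, so r1c3 = 3.
Cage f's pair has difference 1, leaving r1c4 = 6.
4 is placed in column 5; hence r1c5 = 5.
5 is placed in row 1, leaving r1c6 = 4.
Cage b's pair has difference 2, so r2c1 = 4.
Row 2 now contains 3; hence r2c2 = 6.
Column 6 now contains 4, which forces r2c6 = 5.
3 is placed in column 1; hence r3c1 = 6.
Cage m's pair has difference 3, so r3c2 = 3.
The 3 cells of cage a must have sum 10, leaving r3c4 = 5.

1 2 3 6 5 4 / 4 6 2 1 3 5 / 6 3 1 5 4 2 / 5 4 6 3 2 1 / 3 5 4 2 1 6 / 2 1 5 4 6 3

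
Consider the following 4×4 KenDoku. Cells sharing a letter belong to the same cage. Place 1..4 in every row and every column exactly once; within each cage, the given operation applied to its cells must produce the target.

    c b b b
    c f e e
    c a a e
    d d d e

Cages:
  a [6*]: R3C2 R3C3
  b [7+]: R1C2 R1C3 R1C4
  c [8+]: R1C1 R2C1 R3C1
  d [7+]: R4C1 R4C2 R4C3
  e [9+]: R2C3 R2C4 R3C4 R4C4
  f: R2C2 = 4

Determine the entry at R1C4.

F is a freebie, leaving R2C2 = 4.
The only place for 3 in row 1 is R1C1.
Column 1 already has 3, so R2C1 = 1.
Cage c needs sum 8, leaving R3C1 = 4.
Column 1 already has 4, leaving R4C1 = 2.
Row 4 now contains 2; hence R4C2 = 1.
Row 4 now contains 1, leaving R4C3 = 4.
Row 4 already has 4; hence R4C4 = 3.
Column 2 already has 1, so R1C2 = 2.
The 3 cells of cage b must have sum 7, leaving R1C3 = 1.
The 3 cells of cage b must have sum 7, leaving R1C4 = 4.
Cage e needs sum 9, which forces R2C3 = 3.
Column 4 now contains 3, which forces R2C4 = 2.
2 is placed in column 2, so R3C2 = 3.
3 is placed in column 3, leaving R3C3 = 2.
Cage e needs sum 9, so R3C4 = 1.
Completed grid: 3 2 1 4 / 1 4 3 2 / 4 3 2 1 / 2 1 4 3.

4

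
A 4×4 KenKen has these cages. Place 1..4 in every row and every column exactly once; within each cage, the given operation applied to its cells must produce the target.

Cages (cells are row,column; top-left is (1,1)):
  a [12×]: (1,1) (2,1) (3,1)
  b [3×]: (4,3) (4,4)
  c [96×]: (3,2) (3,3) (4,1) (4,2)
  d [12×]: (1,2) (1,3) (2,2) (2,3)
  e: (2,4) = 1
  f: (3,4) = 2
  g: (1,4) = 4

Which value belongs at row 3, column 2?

Cage g is a single given cell, leaving (1,4) = 4.
Cage e is a single given cell; hence (2,4) = 1.
Cage f is given, which forces (3,4) = 2.
Column 4 already has 1, which forces (4,4) = 3.
Row 4 now contains 3, so (4,3) = 1.
Cage d has product 12; hence (1,2) = 1.
1 is placed in column 3, so (1,3) = 2.
Cage d needs product 12, so (2,2) = 2.
Cage d has product 12, which forces (2,3) = 3.
3 is placed in column 3, so (3,3) = 4.
Column 2 already has 2; hence (4,2) = 4.
Row 1 already has 1, leaving (1,1) = 3.
Row 2 already has 3; hence (2,1) = 4.
Cage a has product 12, so (3,1) = 1.
Row 3 already has 4; hence (3,2) = 3.
4 is placed in row 4; hence (4,1) = 2.
The full grid is 3 1 2 4 / 4 2 3 1 / 1 3 4 2 / 2 4 1 3.

3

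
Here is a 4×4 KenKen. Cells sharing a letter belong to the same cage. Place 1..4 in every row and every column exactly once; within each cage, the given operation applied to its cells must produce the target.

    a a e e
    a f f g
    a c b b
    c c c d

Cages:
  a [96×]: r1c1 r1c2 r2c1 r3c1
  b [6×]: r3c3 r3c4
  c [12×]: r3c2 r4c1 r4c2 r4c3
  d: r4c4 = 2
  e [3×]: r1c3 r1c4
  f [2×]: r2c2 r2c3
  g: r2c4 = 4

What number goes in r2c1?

3

The 4 cells of cage a must have product 96; hence r1c2 = 4.
Cage g is given, so r2c4 = 4.
Cage d is a single given cell, leaving r4c4 = 2.
Cage a needs product 96, which forces r3c1 = 4.
Cage c needs product 12; hence r3c2 = 1.
Cage b's pair has product 6; hence r3c3 = 2.
Column 4 already has 2, which forces r3c4 = 3.
Column 1 already has 4; hence r4c1 = 1.
Cage c needs product 12, which forces r4c2 = 3.
Row 4 already has 1, leaving r4c3 = 4.
Cage e needs two cells with product 3, leaving r1c3 = 3.
Column 4 already has 3, leaving r1c4 = 1.
1 is placed in column 2; hence r2c2 = 2.
Column 3 now contains 2, so r2c3 = 1.
Row 1 already has 3; hence r1c1 = 2.
Row 2 now contains 2, so r2c1 = 3.
Completed grid: 2 4 3 1 / 3 2 1 4 / 4 1 2 3 / 1 3 4 2.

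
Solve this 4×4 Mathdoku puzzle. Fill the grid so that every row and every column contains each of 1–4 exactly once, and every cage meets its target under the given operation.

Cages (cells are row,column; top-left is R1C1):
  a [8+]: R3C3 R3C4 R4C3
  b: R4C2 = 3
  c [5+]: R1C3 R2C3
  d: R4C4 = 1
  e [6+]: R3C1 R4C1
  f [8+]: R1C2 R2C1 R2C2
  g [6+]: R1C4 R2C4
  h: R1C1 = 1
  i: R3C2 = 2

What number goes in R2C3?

2

Cage h is given; hence R1C1 = 1.
I is a freebie, which forces R3C2 = 2.
Cage b is given; hence R4C2 = 3.
D is a freebie, which forces R4C4 = 1.
Column 2 already has 3, leaving R1C2 = 4.
Row 1 already has 4; hence R1C4 = 2.
Cage f has sum 8, which forces R2C1 = 3.
The 3 cells of cage f must have sum 8; hence R2C2 = 1.
Row 2 already has 1, so R2C3 = 2.
Column 4 now contains 2, so R2C4 = 4.
Row 3 now contains 2; hence R3C1 = 4.
Cage a has sum 8, leaving R3C3 = 1.
The 3 cells of cage a must have sum 8, leaving R3C4 = 3.
Cage e needs two cells with sum 6, so R4C1 = 2.
The 3 cells of cage a must have sum 8, so R4C3 = 4.
2 is placed in row 1; hence R1C3 = 3.
Filled in: 1 4 3 2 / 3 1 2 4 / 4 2 1 3 / 2 3 4 1.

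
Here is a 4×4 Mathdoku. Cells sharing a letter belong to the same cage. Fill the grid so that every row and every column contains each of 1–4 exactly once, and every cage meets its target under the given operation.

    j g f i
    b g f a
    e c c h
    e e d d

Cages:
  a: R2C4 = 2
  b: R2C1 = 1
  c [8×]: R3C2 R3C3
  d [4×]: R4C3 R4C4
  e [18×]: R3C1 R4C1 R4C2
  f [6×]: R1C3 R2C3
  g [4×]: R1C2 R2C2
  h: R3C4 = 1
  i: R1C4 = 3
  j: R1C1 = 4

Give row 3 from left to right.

J is a freebie, which forces R1C1 = 4.
Row 1 now contains 4, so R1C2 = 1.
Cage i is a single given cell, which forces R1C4 = 3.
B is a freebie, leaving R2C1 = 1.
Column 2 already has 1; hence R2C2 = 4.
Cage a is given, which forces R2C4 = 2.
Cage e has product 18, leaving R3C1 = 3.
4 is placed in column 2, which forces R3C2 = 2.
Row 3 already has 2, leaving R3C3 = 4.
Cage h is given, so R3C4 = 1.
The 3 cells of cage e must have product 18, which forces R4C1 = 2.
Cage e has product 18; hence R4C2 = 3.
Column 3 now contains 4, which forces R4C3 = 1.
Column 4 now contains 1, so R4C4 = 4.
3 is placed in row 1, leaving R1C3 = 2.
2 is placed in row 2, leaving R2C3 = 3.
Filled in: 4 1 2 3 / 1 4 3 2 / 3 2 4 1 / 2 3 1 4.

3 2 4 1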